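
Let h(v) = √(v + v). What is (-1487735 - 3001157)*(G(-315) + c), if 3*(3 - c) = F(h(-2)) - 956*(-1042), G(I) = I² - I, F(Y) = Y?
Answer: 3131105414516/3 + 8977784*I/3 ≈ 1.0437e+12 + 2.9926e+6*I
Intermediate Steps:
h(v) = √2*√v (h(v) = √(2*v) = √2*√v)
c = -996143/3 - 2*I/3 (c = 3 - (√2*√(-2) - 956*(-1042))/3 = 3 - (√2*(I*√2) + 996152)/3 = 3 - (2*I + 996152)/3 = 3 - (996152 + 2*I)/3 = 3 + (-996152/3 - 2*I/3) = -996143/3 - 2*I/3 ≈ -3.3205e+5 - 0.66667*I)
(-1487735 - 3001157)*(G(-315) + c) = (-1487735 - 3001157)*(-315*(-1 - 315) + (-996143/3 - 2*I/3)) = -4488892*(-315*(-316) + (-996143/3 - 2*I/3)) = -4488892*(99540 + (-996143/3 - 2*I/3)) = -4488892*(-697523/3 - 2*I/3) = 3131105414516/3 + 8977784*I/3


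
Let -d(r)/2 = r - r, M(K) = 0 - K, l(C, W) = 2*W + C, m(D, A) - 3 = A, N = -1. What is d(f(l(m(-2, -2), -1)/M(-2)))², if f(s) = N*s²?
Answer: 0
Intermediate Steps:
m(D, A) = 3 + A
l(C, W) = C + 2*W
M(K) = -K
f(s) = -s²
d(r) = 0 (d(r) = -2*(r - r) = -2*0 = 0)
d(f(l(m(-2, -2), -1)/M(-2)))² = 0² = 0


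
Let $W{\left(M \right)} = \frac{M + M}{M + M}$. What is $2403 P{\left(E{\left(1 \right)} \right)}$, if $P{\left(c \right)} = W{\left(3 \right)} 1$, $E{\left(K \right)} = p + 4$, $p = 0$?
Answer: $2403$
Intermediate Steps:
$W{\left(M \right)} = 1$ ($W{\left(M \right)} = \frac{2 M}{2 M} = 2 M \frac{1}{2 M} = 1$)
$E{\left(K \right)} = 4$ ($E{\left(K \right)} = 0 + 4 = 4$)
$P{\left(c \right)} = 1$ ($P{\left(c \right)} = 1 \cdot 1 = 1$)
$2403 P{\left(E{\left(1 \right)} \right)} = 2403 \cdot 1 = 2403$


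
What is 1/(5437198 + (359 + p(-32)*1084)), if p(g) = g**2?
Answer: 1/6547573 ≈ 1.5273e-7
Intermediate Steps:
1/(5437198 + (359 + p(-32)*1084)) = 1/(5437198 + (359 + (-32)**2*1084)) = 1/(5437198 + (359 + 1024*1084)) = 1/(5437198 + (359 + 1110016)) = 1/(5437198 + 1110375) = 1/6547573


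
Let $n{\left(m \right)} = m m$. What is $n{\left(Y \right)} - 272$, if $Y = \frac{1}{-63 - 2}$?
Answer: $- \frac{1149199}{4225} \approx -272.0$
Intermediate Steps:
$Y = - \frac{1}{65}$ ($Y = \frac{1}{-65} = - \frac{1}{65} \approx -0.015385$)
$n{\left(m \right)} = m^{2}$
$n{\left(Y \right)} - 272 = \left(- \frac{1}{65}\right)^{2} - 272 = \frac{1}{4225} - 272 = - \frac{1149199}{4225}$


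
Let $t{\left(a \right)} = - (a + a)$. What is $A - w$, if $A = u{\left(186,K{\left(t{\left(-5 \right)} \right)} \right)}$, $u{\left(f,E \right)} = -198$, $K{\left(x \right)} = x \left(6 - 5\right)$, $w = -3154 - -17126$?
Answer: $-14170$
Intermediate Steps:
$t{\left(a \right)} = - 2 a$
$w = 13972$ ($w = -3154 + 17126 = 13972$)
$K{\left(x \right)} = x$ ($K{\left(x \right)} = x 1 = x$)
$A = -198$
$A - w = -198 - 13972 = -14170$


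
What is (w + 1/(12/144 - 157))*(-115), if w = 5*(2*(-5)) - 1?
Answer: 11045175/1883 ≈ 5865.7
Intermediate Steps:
w = -51 (w = 5*(-10) - 1 = -50 - 1 = -51)
(w + 1/(12/144 - 157))*(-115) = (-51 + 1/(12/144 - 157))*(-115) = (-51 + 1/(12*(1/144) - 157))*(-115) = (-51 + 1/(1/12 - 157))*(-115) = (-51 + 1/(-1883/12))*(-115) = (-51 - 12/1883)*(-115) = -96045/1883*(-115) = 11045175/1883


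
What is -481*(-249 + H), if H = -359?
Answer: 292448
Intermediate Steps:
-481*(-249 + H) = -481*(-249 - 359) = -481*(-608) = 292448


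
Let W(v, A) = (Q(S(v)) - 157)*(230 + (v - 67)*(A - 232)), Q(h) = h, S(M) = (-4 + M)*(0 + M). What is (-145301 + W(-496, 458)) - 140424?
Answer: -31478329469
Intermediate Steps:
S(M) = M*(-4 + M) (S(M) = (-4 + M)*M = M*(-4 + M))
W(v, A) = (-157 + v*(-4 + v))*(230 + (-232 + A)*(-67 + v)) (W(v, A) = (v*(-4 + v) - 157)*(230 + (v - 67)*(A - 232)) = (-157 + v*(-4 + v))*(230 + (-67 + v)*(-232 + A)) = (-157 + v*(-4 + v))*(230 + (-232 + A)*(-67 + v)))
(-145301 + W(-496, 458)) - 140424 = (-145301 + (-2476518 - 26672*(-496) - 232*(-496)³ + 10519*458 + 16702*(-496)² + 458*(-496)³ - 71*458*(-496)² + 111*458*(-496))) - 140424 = (-145301 + (-2476518 + 13229312 - 232*(-122023936) + 4817702 + 16702*246016 + 458*(-122023936) - 71*458*246016 - 25215648)) - 140424 = (-145301 + (-2476518 + 13229312 + 28309553152 + 4817702 + 4108959232 - 55886962688 - 7999948288 - 25215648)) - 140424 = (-145301 - 31478043744) - 140424 = -31478189045 - 140424 = -31478329469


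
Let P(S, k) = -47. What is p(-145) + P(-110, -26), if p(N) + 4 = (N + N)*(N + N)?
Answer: 84049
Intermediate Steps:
p(N) = -4 + 4*N² (p(N) = -4 + (N + N)*(N + N) = -4 + (2*N)*(2*N) = -4 + 4*N²)
p(-145) + P(-110, -26) = (-4 + 4*(-145)²) - 47 = (-4 + 4*21025) - 47 = (-4 + 84100) - 47 = 84096 - 47 = 84049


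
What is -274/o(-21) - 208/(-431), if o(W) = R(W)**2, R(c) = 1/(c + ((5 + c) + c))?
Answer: -397268008/431 ≈ -9.2174e+5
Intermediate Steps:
R(c) = 1/(5 + 3*c) (R(c) = 1/(c + (5 + 2*c)) = 1/(5 + 3*c))
o(W) = (5 + 3*W)**(-2) (o(W) = (1/(5 + 3*W))**2 = (5 + 3*W)**(-2))
-274/o(-21) - 208/(-431) = -274*(5 + 3*(-21))**2 - 208/(-431) = -274*(5 - 63)**2 - 208*(-1/431) = -274/((-58)**(-2)) + 208/431 = -274/1/3364 + 208/431 = -274*3364 + 208/431 = -921736 + 208/431 = -397268008/431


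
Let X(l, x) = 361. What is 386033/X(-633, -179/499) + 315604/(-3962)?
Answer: 707764851/715141 ≈ 989.69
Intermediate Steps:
386033/X(-633, -179/499) + 315604/(-3962) = 386033/361 + 315604/(-3962) = 386033*(1/361) + 315604*(-1/3962) = 386033/361 - 157802/1981 = 707764851/715141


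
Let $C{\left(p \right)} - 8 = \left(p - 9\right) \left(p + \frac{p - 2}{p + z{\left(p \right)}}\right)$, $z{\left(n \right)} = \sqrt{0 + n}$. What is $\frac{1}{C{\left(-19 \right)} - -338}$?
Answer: $\frac{80617}{68415908} + \frac{147 i \sqrt{19}}{68415908} \approx 0.0011783 + 9.3656 \cdot 10^{-6} i$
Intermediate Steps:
$z{\left(n \right)} = \sqrt{n}$
$C{\left(p \right)} = 8 + \left(-9 + p\right) \left(p + \frac{-2 + p}{p + \sqrt{p}}\right)$ ($C{\left(p \right)} = 8 + \left(p - 9\right) \left(p + \frac{p - 2}{p + \sqrt{p}}\right) = 8 + \left(-9 + p\right) \left(p + \frac{-2 + p}{p + \sqrt{p}}\right)$)
$\frac{1}{C{\left(-19 \right)} - -338} = \frac{1}{\frac{18 + \left(-19\right)^{3} + \left(-19\right)^{\frac{5}{2}} - 9 \left(-19\right)^{\frac{3}{2}} - 8 \left(-19\right)^{2} - -57 + 8 \sqrt{-19}}{-19 + \sqrt{-19}} - -338} = \frac{1}{\frac{18 - 6859 + 361 i \sqrt{19} - 9 \left(- 19 i \sqrt{19}\right) - 2888 + 57 + 8 i \sqrt{19}}{-19 + i \sqrt{19}} + \left(\left(-170 + 156\right) + 352\right)} = \frac{1}{\frac{18 - 6859 + 361 i \sqrt{19} + 171 i \sqrt{19} - 2888 + 57 + 8 i \sqrt{19}}{-19 + i \sqrt{19}} + \left(-14 + 352\right)} = \frac{1}{\frac{-9672 + 540 i \sqrt{19}}{-19 + i \sqrt{19}} + 338} = \frac{1}{338 + \frac{-9672 + 540 i \sqrt{19}}{-19 + i \sqrt{19}}}$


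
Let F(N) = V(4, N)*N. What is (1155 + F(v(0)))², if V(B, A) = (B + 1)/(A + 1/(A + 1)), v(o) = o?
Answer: 1334025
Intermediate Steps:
V(B, A) = (1 + B)/(A + 1/(1 + A))
F(N) = N*(5 + 5*N)/(1 + N + N²) (F(N) = ((1 + N + 4 + N*4)/(1 + N + N²))*N = ((1 + N + 4 + 4*N)/(1 + N + N²))*N = ((5 + 5*N)/(1 + N + N²))*N = N*(5 + 5*N)/(1 + N + N²))
(1155 + F(v(0)))² = (1155 + 5*0*(1 + 0)/(1 + 0 + 0²))² = (1155 + 5*0*1/(1 + 0 + 0))² = (1155 + 5*0*1/1)² = (1155 + 5*0*1*1)² = (1155 + 0)² = 1155² = 1334025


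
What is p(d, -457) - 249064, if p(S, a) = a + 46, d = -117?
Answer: -249475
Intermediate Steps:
p(S, a) = 46 + a
p(d, -457) - 249064 = (46 - 457) - 249064 = -411 - 249064 = -249475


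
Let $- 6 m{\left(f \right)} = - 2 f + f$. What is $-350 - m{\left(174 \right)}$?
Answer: $-379$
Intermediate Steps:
$m{\left(f \right)} = \frac{f}{6}$ ($m{\left(f \right)} = - \frac{- 2 f + f}{6} = - \frac{\left(-1\right) f}{6} = \frac{f}{6}$)
$-350 - m{\left(174 \right)} = -350 - \frac{1}{6} \cdot 174 = -350 - 29 = -379$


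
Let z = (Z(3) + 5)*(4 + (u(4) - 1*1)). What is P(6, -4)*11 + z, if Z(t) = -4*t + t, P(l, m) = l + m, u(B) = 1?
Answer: 6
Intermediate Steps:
Z(t) = -3*t
z = -16 (z = (-3*3 + 5)*(4 + (1 - 1*1)) = (-9 + 5)*(4 + (1 - 1)) = -4*(4 + 0) = -4*4 = -16)
P(6, -4)*11 + z = (6 - 4)*11 - 16 = 2*11 - 16 = 22 - 16 = 6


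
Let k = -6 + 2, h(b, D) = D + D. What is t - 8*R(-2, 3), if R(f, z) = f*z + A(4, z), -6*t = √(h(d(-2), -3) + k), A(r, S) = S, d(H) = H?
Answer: 24 - I*√10/6 ≈ 24.0 - 0.52705*I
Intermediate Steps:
h(b, D) = 2*D
k = -4
t = -I*√10/6 (t = -√(2*(-3) - 4)/6 = -√(-6 - 4)/6 = -I*√10/6 ≈ -0.52705*I)
R(f, z) = z + f*z (R(f, z) = f*z + z = z + f*z)
t - 8*R(-2, 3) = -I*√10/6 - 24*(1 - 2) = -I*√10/6 - 24*(-1) = -I*√10/6 - 8*(-3) = -I*√10/6 + 24 = 24 - I*√10/6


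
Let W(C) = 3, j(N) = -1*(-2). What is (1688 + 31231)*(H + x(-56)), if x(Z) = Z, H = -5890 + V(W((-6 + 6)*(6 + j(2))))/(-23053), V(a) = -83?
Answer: -4512307897545/23053 ≈ -1.9574e+8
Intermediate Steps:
j(N) = 2
H = -135782087/23053 (H = -5890 - 83/(-23053) = -5890 - 83*(-1/23053) = -5890 + 83/23053 = -135782087/23053 ≈ -5890.0)
(1688 + 31231)*(H + x(-56)) = (1688 + 31231)*(-135782087/23053 - 56) = 32919*(-137073055/23053) = -4512307897545/23053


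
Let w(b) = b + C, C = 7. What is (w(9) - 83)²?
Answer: 4489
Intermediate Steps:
w(b) = 7 + b (w(b) = b + 7 = 7 + b)
(w(9) - 83)² = ((7 + 9) - 83)² = (16 - 83)² = (-67)² = 4489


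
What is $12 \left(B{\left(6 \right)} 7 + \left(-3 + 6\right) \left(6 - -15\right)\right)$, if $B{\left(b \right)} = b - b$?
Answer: $756$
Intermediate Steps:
$B{\left(b \right)} = 0$
$12 \left(B{\left(6 \right)} 7 + \left(-3 + 6\right) \left(6 - -15\right)\right) = 12 \left(0 \cdot 7 + \left(-3 + 6\right) \left(6 - -15\right)\right) = 12 \left(0 + 3 \left(6 + 15\right)\right) = 12 \left(0 + 3 \cdot 21\right) = 12 \left(0 + 63\right) = 12 \cdot 63 = 756$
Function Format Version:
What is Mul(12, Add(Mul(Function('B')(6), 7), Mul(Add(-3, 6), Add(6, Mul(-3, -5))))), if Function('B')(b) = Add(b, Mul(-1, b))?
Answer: 756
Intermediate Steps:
Function('B')(b) = 0
Mul(12, Add(Mul(Function('B')(6), 7), Mul(Add(-3, 6), Add(6, Mul(-3, -5))))) = Mul(12, Add(Mul(0, 7), Mul(Add(-3, 6), Add(6, Mul(-3, -5))))) = Mul(12, Add(0, Mul(3, Add(6, 15)))) = Mul(12, Add(0, Mul(3, 21))) = Mul(12, Add(0, 63)) = Mul(12, 63) = 756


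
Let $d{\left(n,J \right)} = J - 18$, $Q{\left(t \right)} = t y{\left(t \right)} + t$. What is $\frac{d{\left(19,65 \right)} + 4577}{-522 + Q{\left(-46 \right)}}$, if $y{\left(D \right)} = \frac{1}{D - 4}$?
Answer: $- \frac{115600}{14177} \approx -8.1541$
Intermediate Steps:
$y{\left(D \right)} = \frac{1}{-4 + D}$
$Q{\left(t \right)} = t + \frac{t}{-4 + t}$ ($Q{\left(t \right)} = \frac{t}{-4 + t} + t = t + \frac{t}{-4 + t}$)
$d{\left(n,J \right)} = -18 + J$
$\frac{d{\left(19,65 \right)} + 4577}{-522 + Q{\left(-46 \right)}} = \frac{\left(-18 + 65\right) + 4577}{-522 - \frac{46 \left(-3 - 46\right)}{-4 - 46}} = \frac{47 + 4577}{-522 - 46 \frac{1}{-50} \left(-49\right)} = \frac{4624}{-522 - \left(- \frac{23}{25}\right) \left(-49\right)} = \frac{4624}{-522 - \frac{1127}{25}} = \frac{4624}{- \frac{14177}{25}} = 4624 \left(- \frac{25}{14177}\right) = - \frac{115600}{14177}$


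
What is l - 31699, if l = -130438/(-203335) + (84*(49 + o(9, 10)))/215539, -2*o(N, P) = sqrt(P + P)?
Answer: -126293741571363/3984238415 - 84*sqrt(5)/215539 ≈ -31698.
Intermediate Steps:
o(N, P) = -sqrt(2)*sqrt(P)/2 (o(N, P) = -sqrt(P + P)/2 = -sqrt(2)*sqrt(P)/2)
l = 2631945722/3984238415 - 84*sqrt(5)/215539 (l = -130438/(-203335) + (84*(49 - sqrt(2)*sqrt(10)/2))/215539 = -130438*(-1/203335) + (84*(49 - sqrt(5)))*(1/215539) = 11858/18485 + (4116 - 84*sqrt(5))*(1/215539) = 11858/18485 + (4116/215539 - 84*sqrt(5)/215539) = 2631945722/3984238415 - 84*sqrt(5)/215539 ≈ 0.65972)
l - 31699 = (2631945722/3984238415 - 84*sqrt(5)/215539) - 31699 = -126293741571363/3984238415 - 84*sqrt(5)/215539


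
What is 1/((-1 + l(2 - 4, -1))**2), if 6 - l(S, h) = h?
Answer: 1/36 ≈ 0.027778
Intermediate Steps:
l(S, h) = 6 - h
1/((-1 + l(2 - 4, -1))**2) = 1/((-1 + (6 - 1*(-1)))**2) = 1/((-1 + (6 + 1))**2) = 1/((-1 + 7)**2) = 1/(6**2) = 1/36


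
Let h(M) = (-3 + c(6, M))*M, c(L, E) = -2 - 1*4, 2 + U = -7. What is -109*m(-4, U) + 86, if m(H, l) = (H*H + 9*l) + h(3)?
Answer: 10114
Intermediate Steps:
U = -9 (U = -2 - 7 = -9)
c(L, E) = -6 (c(L, E) = -2 - 4 = -6)
h(M) = -9*M (h(M) = (-3 - 6)*M = -9*M)
m(H, l) = -27 + H² + 9*l (m(H, l) = (H*H + 9*l) - 9*3 = (H² + 9*l) - 27 = -27 + H² + 9*l)
-109*m(-4, U) + 86 = -109*(-27 + (-4)² + 9*(-9)) + 86 = -109*(-27 + 16 - 81) + 86 = -109*(-92) + 86 = 10028 + 86 = 10114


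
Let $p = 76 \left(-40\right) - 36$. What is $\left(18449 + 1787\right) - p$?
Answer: $23312$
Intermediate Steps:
$p = -3076$ ($p = -3040 - 36 = -3076$)
$\left(18449 + 1787\right) - p = \left(18449 + 1787\right) - -3076 = 20236 + 3076 = 23312$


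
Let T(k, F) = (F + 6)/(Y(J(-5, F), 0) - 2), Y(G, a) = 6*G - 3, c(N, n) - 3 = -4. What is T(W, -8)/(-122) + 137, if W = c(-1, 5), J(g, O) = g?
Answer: 292494/2135 ≈ 137.00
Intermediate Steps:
c(N, n) = -1 (c(N, n) = 3 - 4 = -1)
W = -1
Y(G, a) = -3 + 6*G
T(k, F) = -6/35 - F/35 (T(k, F) = (F + 6)/((-3 + 6*(-5)) - 2) = (6 + F)/((-3 - 30) - 2) = (6 + F)/(-33 - 2) = (6 + F)/(-35) = (6 + F)*(-1/35) = -6/35 - F/35)
T(W, -8)/(-122) + 137 = (-6/35 - 1/35*(-8))/(-122) + 137 = -(-6/35 + 8/35)/122 + 137 = -1/122*2/35 + 137 = -1/2135 + 137 = 292494/2135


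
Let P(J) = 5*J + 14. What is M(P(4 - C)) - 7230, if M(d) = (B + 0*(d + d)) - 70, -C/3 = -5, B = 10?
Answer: -7290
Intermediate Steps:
C = 15 (C = -3*(-5) = 15)
P(J) = 14 + 5*J
M(d) = -60 (M(d) = (10 + 0*(d + d)) - 70 = (10 + 0*(2*d)) - 70 = (10 + 0) - 70 = 10 - 70 = -60)
M(P(4 - C)) - 7230 = -60 - 7230 = -7290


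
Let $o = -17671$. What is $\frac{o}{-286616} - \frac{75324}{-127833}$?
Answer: $\frac{7949333509}{12212994376} \approx 0.65089$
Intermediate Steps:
$\frac{o}{-286616} - \frac{75324}{-127833} = - \frac{17671}{-286616} - \frac{75324}{-127833} = \left(-17671\right) \left(- \frac{1}{286616}\right) - - \frac{25108}{42611} = \frac{17671}{286616} + \frac{25108}{42611} = \frac{7949333509}{12212994376}$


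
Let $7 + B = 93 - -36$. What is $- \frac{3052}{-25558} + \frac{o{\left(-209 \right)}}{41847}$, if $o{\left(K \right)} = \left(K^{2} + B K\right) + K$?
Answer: $\frac{1736972}{3164277} \approx 0.54893$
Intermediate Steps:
$B = 122$ ($B = -7 + \left(93 - -36\right) = -7 + \left(93 + 36\right) = -7 + 129 = 122$)
$o{\left(K \right)} = K^{2} + 123 K$ ($o{\left(K \right)} = \left(K^{2} + 122 K\right) + K = K^{2} + 123 K$)
$- \frac{3052}{-25558} + \frac{o{\left(-209 \right)}}{41847} = - \frac{3052}{-25558} + \frac{\left(-209\right) \left(123 - 209\right)}{41847} = \left(-3052\right) \left(- \frac{1}{25558}\right) + \left(-209\right) \left(-86\right) \frac{1}{41847} = \frac{1526}{12779} + 17974 \cdot \frac{1}{41847} = \frac{1526}{12779} + \frac{17974}{41847} = \frac{1736972}{3164277}$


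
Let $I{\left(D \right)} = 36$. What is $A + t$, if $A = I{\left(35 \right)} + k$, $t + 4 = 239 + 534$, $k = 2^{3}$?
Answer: $813$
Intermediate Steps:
$k = 8$
$t = 769$ ($t = -4 + \left(239 + 534\right) = -4 + 773 = 769$)
$A = 44$ ($A = 36 + 8 = 44$)
$A + t = 44 + 769 = 813$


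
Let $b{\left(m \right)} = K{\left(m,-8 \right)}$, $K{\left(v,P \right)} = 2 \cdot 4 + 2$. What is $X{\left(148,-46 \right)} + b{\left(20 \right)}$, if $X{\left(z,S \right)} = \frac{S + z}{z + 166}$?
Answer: $\frac{1621}{157} \approx 10.325$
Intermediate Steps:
$K{\left(v,P \right)} = 10$ ($K{\left(v,P \right)} = 8 + 2 = 10$)
$X{\left(z,S \right)} = \frac{S + z}{166 + z}$
$b{\left(m \right)} = 10$
$X{\left(148,-46 \right)} + b{\left(20 \right)} = \frac{-46 + 148}{166 + 148} + 10 = \frac{1}{314} \cdot 102 + 10 = \frac{51}{157} + 10 = \frac{1621}{157}$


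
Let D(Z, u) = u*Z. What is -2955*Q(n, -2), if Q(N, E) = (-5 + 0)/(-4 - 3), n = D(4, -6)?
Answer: -14775/7 ≈ -2110.7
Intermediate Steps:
D(Z, u) = Z*u
n = -24 (n = 4*(-6) = -24)
Q(N, E) = 5/7 (Q(N, E) = -5/(-7) = -5*(-⅐) = 5/7)
-2955*Q(n, -2) = -2955*5/7 = -14775/7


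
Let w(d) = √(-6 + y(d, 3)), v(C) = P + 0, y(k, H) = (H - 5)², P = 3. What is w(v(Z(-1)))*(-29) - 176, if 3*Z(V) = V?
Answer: -176 - 29*I*√2 ≈ -176.0 - 41.012*I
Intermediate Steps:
Z(V) = V/3
y(k, H) = (-5 + H)²
v(C) = 3 (v(C) = 3 + 0 = 3)
w(d) = I*√2 (w(d) = √(-6 + (-5 + 3)²) = √(-6 + (-2)²) = √(-6 + 4) = √(-2) = I*√2)
w(v(Z(-1)))*(-29) - 176 = (I*√2)*(-29) - 176 = -29*I*√2 - 176 = -176 - 29*I*√2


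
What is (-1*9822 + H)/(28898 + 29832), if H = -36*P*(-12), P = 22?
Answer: -159/29365 ≈ -0.0054146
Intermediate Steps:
H = 9504 (H = -36*22*(-12) = -792*(-12) = 9504)
(-1*9822 + H)/(28898 + 29832) = (-1*9822 + 9504)/(28898 + 29832) = (-9822 + 9504)/58730 = -318*1/58730 = -159/29365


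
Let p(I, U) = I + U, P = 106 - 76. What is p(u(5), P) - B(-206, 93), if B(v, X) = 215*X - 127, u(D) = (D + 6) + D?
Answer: -19822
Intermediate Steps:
P = 30
u(D) = 6 + 2*D (u(D) = (6 + D) + D = 6 + 2*D)
B(v, X) = -127 + 215*X
p(u(5), P) - B(-206, 93) = ((6 + 2*5) + 30) - (-127 + 215*93) = ((6 + 10) + 30) - (-127 + 19995) = (16 + 30) - 1*19868 = 46 - 19868 = -19822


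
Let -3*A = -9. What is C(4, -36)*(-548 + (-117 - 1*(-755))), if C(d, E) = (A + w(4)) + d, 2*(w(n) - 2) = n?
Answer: 990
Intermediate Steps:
A = 3 (A = -⅓*(-9) = 3)
w(n) = 2 + n/2
C(d, E) = 7 + d (C(d, E) = (3 + (2 + (½)*4)) + d = (3 + (2 + 2)) + d = (3 + 4) + d = 7 + d)
C(4, -36)*(-548 + (-117 - 1*(-755))) = (7 + 4)*(-548 + (-117 - 1*(-755))) = 11*(-548 + (-117 + 755)) = 11*(-548 + 638) = 11*90 = 990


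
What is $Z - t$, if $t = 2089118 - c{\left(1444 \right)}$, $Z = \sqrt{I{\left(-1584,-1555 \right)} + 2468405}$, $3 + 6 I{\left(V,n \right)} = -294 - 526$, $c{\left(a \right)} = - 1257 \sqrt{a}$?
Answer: $-2136884 + \frac{\sqrt{88857642}}{6} \approx -2.1353 \cdot 10^{6}$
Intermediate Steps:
$I{\left(V,n \right)} = - \frac{823}{6}$ ($I{\left(V,n \right)} = - \frac{1}{2} + \frac{-294 - 526}{6} = - \frac{1}{2} + \frac{1}{6} \left(-820\right) = - \frac{1}{2} - \frac{410}{3} = - \frac{823}{6}$)
$Z = \frac{\sqrt{88857642}}{6}$ ($Z = \sqrt{- \frac{823}{6} + 2468405} = \sqrt{\frac{14809607}{6}} = \frac{\sqrt{88857642}}{6} \approx 1571.1$)
$t = 2136884$ ($t = 2089118 - - 1257 \sqrt{1444} = 2089118 - \left(-1257\right) 38 = 2089118 - -47766 = 2089118 + 47766 = 2136884$)
$Z - t = \frac{\sqrt{88857642}}{6} - 2136884 = -2136884 + \frac{\sqrt{88857642}}{6}$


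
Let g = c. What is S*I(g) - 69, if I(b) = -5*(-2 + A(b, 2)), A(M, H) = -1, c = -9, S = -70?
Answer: -1119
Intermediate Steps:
g = -9
I(b) = 15 (I(b) = -5*(-2 - 1) = -5*(-3) = 15)
S*I(g) - 69 = -70*15 - 69 = -1050 - 69 = -1119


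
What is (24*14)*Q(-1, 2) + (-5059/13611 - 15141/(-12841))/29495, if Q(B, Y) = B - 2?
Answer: -5196342886805428/5155102210245 ≈ -1008.0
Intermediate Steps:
Q(B, Y) = -2 + B
(24*14)*Q(-1, 2) + (-5059/13611 - 15141/(-12841))/29495 = (24*14)*(-2 - 1) + (-5059/13611 - 15141/(-12841))/29495 = 336*(-3) + (-5059*1/13611 - 15141*(-1/12841))*(1/29495) = -1008 + (-5059/13611 + 15141/12841)*(1/29495) = -1008 + (141121532/174778851)*(1/29495) = -1008 + 141121532/5155102210245 = -5196342886805428/5155102210245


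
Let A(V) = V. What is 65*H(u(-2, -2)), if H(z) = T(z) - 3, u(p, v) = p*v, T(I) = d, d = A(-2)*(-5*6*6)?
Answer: 23205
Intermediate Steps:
d = 360 (d = -2*(-5*6)*6 = -(-60)*6 = -2*(-180) = 360)
T(I) = 360
H(z) = 357 (H(z) = 360 - 3 = 357)
65*H(u(-2, -2)) = 65*357 = 23205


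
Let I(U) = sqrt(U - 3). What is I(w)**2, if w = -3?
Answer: -6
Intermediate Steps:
I(U) = sqrt(-3 + U)
I(w)**2 = (sqrt(-3 - 3))**2 = (sqrt(-6))**2 = (I*sqrt(6))**2 = -6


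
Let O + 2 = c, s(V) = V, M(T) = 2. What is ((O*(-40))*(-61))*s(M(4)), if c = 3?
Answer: 4880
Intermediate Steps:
O = 1 (O = -2 + 3 = 1)
((O*(-40))*(-61))*s(M(4)) = ((1*(-40))*(-61))*2 = -40*(-61)*2 = 2440*2 = 4880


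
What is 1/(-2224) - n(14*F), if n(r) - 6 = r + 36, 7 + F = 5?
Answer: -31137/2224 ≈ -14.000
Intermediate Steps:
F = -2 (F = -7 + 5 = -2)
n(r) = 42 + r (n(r) = 6 + (r + 36) = 6 + (36 + r) = 42 + r)
1/(-2224) - n(14*F) = 1/(-2224) - (42 + 14*(-2)) = -1/2224 - (42 - 28) = -1/2224 - 1*14 = -1/2224 - 14 = -31137/2224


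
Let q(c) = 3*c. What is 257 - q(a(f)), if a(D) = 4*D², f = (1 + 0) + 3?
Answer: 65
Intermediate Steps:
f = 4 (f = 1 + 3 = 4)
257 - q(a(f)) = 257 - 3*4*4² = 257 - 3*4*16 = 257 - 3*64 = 257 - 1*192 = 257 - 192 = 65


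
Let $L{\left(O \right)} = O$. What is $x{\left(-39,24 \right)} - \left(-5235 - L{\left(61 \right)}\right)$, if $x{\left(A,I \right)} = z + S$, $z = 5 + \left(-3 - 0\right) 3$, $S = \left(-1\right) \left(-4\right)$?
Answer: $5296$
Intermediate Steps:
$S = 4$
$z = -4$ ($z = 5 + \left(-3 + 0\right) 3 = 5 - 9 = -4$)
$x{\left(A,I \right)} = 0$ ($x{\left(A,I \right)} = -4 + 4 = 0$)
$x{\left(-39,24 \right)} - \left(-5235 - L{\left(61 \right)}\right) = 0 - \left(-5235 - 61\right) = 0 - -5296 = 0 + 5296 = 5296$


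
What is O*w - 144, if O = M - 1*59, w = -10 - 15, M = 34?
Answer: 481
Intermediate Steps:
w = -25
O = -25 (O = 34 - 1*59 = 34 - 59 = -25)
O*w - 144 = -25*(-25) - 144 = 625 - 144 = 481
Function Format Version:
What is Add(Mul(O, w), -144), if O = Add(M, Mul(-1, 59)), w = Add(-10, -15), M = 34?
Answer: 481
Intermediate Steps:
w = -25
O = -25 (O = Add(34, Mul(-1, 59)) = Add(34, -59) = -25)
Add(Mul(O, w), -144) = Add(Mul(-25, -25), -144) = Add(625, -144) = 481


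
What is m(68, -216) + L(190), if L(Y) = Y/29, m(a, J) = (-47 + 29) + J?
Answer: -6596/29 ≈ -227.45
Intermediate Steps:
m(a, J) = -18 + J
L(Y) = Y/29 (L(Y) = Y*(1/29) = Y/29)
m(68, -216) + L(190) = (-18 - 216) + (1/29)*190 = -234 + 190/29 = -6596/29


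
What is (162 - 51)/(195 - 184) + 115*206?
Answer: 260701/11 ≈ 23700.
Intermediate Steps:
(162 - 51)/(195 - 184) + 115*206 = 111/11 + 23690 = 260701/11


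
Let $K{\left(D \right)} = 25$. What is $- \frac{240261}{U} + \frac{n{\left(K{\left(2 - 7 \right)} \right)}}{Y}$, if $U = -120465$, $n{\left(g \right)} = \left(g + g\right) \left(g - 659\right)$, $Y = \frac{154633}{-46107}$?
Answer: $\frac{58702606837571}{6209288115} \approx 9454.0$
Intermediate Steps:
$Y = - \frac{154633}{46107}$ ($Y = 154633 \left(- \frac{1}{46107}\right) = - \frac{154633}{46107} \approx -3.3538$)
$n{\left(g \right)} = 2 g \left(-659 + g\right)$
$- \frac{240261}{U} + \frac{n{\left(K{\left(2 - 7 \right)} \right)}}{Y} = - \frac{240261}{-120465} + \frac{2 \cdot 25 \left(-659 + 25\right)}{- \frac{154633}{46107}} = \left(-240261\right) \left(- \frac{1}{120465}\right) + 2 \cdot 25 \left(-634\right) \left(- \frac{46107}{154633}\right) = \frac{80087}{40155} - - \frac{1461591900}{154633} = \frac{80087}{40155} + \frac{1461591900}{154633} = \frac{58702606837571}{6209288115}$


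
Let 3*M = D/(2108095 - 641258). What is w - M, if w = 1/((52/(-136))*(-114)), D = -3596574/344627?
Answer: 8594586145361/374584121386059 ≈ 0.022944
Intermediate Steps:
D = -3596574/344627 (D = -3596574*1/344627 = -3596574/344627 ≈ -10.436)
M = -1198858/505511634799 (M = (-3596574/(344627*(2108095 - 641258)))/3 = (-3596574/344627/1466837)/3 = (-3596574/344627*1/1466837)/3 = (1/3)*(-3596574/505511634799) = -1198858/505511634799 ≈ -2.3716e-6)
w = 17/741 (w = 1/((52*(-1/136))*(-114)) = 1/(-13/34*(-114)) = 1/(741/17) = 17/741 ≈ 0.022942)
w - M = 17/741 - 1*(-1198858/505511634799) = 17/741 + 1198858/505511634799 = 8594586145361/374584121386059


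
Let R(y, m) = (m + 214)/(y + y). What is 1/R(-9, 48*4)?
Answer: -9/203 ≈ -0.044335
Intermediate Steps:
R(y, m) = (214 + m)/(2*y) (R(y, m) = (214 + m)/((2*y)) = (214 + m)*(1/(2*y)) = (214 + m)/(2*y))
1/R(-9, 48*4) = 1/((½)*(214 + 48*4)/(-9)) = 1/((½)*(-⅑)*(214 + 192)) = 1/((½)*(-⅑)*406) = 1/(-203/9) = -9/203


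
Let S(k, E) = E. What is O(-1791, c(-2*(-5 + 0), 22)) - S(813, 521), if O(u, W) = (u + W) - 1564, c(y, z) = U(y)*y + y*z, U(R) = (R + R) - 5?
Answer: -3506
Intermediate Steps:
U(R) = -5 + 2*R (U(R) = 2*R - 5 = -5 + 2*R)
c(y, z) = y*z + y*(-5 + 2*y) (c(y, z) = (-5 + 2*y)*y + y*z = y*(-5 + 2*y) + y*z = y*z + y*(-5 + 2*y))
O(u, W) = -1564 + W + u (O(u, W) = (W + u) - 1564 = -1564 + W + u)
O(-1791, c(-2*(-5 + 0), 22)) - S(813, 521) = (-1564 + (-2*(-5 + 0))*(-5 + 22 + 2*(-2*(-5 + 0))) - 1791) - 1*521 = (-1564 + (-2*(-5))*(-5 + 22 + 2*(-2*(-5))) - 1791) - 521 = (-1564 + 10*(-5 + 22 + 2*10) - 1791) - 521 = (-1564 + 10*(-5 + 22 + 20) - 1791) - 521 = (-1564 + 10*37 - 1791) - 521 = (-1564 + 370 - 1791) - 521 = -2985 - 521 = -3506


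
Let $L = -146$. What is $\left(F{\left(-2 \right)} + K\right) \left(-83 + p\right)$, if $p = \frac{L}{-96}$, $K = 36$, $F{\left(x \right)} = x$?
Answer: $- \frac{66487}{24} \approx -2770.3$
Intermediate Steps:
$p = \frac{73}{48}$ ($p = - \frac{146}{-96} = \left(-146\right) \left(- \frac{1}{96}\right) = \frac{73}{48} \approx 1.5208$)
$\left(F{\left(-2 \right)} + K\right) \left(-83 + p\right) = \left(-2 + 36\right) \left(-83 + \frac{73}{48}\right) = 34 \left(- \frac{3911}{48}\right) = - \frac{66487}{24}$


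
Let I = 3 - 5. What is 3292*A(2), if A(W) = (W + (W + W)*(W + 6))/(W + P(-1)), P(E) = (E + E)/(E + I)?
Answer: 41973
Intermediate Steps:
I = -2
P(E) = 2*E/(-2 + E) (P(E) = (E + E)/(E - 2) = (2*E)/(-2 + E) = 2*E/(-2 + E))
A(W) = (W + 2*W*(6 + W))/(⅔ + W) (A(W) = (W + (W + W)*(W + 6))/(W + 2*(-1)/(-2 - 1)) = (W + (2*W)*(6 + W))/(W + 2*(-1)/(-3)) = (W + 2*W*(6 + W))/(W + 2*(-1)*(-⅓)) = (W + 2*W*(6 + W))/(W + ⅔) = (W + 2*W*(6 + W))/(⅔ + W))
3292*A(2) = 3292*(3*2*(13 + 2*2)/(2 + 3*2)) = 3292*(3*2*(13 + 4)/(2 + 6)) = 3292*(3*2*17/8) = 3292*(3*2*(⅛)*17) = 3292*(51/4) = 41973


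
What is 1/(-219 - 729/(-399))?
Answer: -133/28884 ≈ -0.0046046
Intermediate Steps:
1/(-219 - 729/(-399)) = 1/(-219 - 729*(-1/399)) = 1/(-219 + 243/133) = 1/(-28884/133) = -133/28884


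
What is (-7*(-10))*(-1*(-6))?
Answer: 420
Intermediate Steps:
(-7*(-10))*(-1*(-6)) = 70*6 = 420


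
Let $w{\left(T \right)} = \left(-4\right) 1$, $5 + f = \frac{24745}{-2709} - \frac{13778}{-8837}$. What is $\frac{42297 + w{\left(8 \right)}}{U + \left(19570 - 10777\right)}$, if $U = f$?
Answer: $\frac{144638634267}{30028341463} \approx 4.8167$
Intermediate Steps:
$f = - \frac{43006304}{3419919}$ ($f = -5 + \left(\frac{24745}{-2709} - \frac{13778}{-8837}\right) = -5 + \left(24745 \left(- \frac{1}{2709}\right) - - \frac{13778}{8837}\right) = -5 + \left(- \frac{3535}{387} + \frac{13778}{8837}\right) = -5 - \frac{25906709}{3419919} = - \frac{43006304}{3419919} \approx -12.575$)
$U = - \frac{43006304}{3419919} \approx -12.575$
$w{\left(T \right)} = -4$
$\frac{42297 + w{\left(8 \right)}}{U + \left(19570 - 10777\right)} = \frac{42297 - 4}{- \frac{43006304}{3419919} + \left(19570 - 10777\right)} = \frac{42293}{- \frac{43006304}{3419919} + \left(19570 - 10777\right)} = \frac{42293}{- \frac{43006304}{3419919} + 8793} = \frac{42293}{\frac{30028341463}{3419919}} = 42293 \cdot \frac{3419919}{30028341463} = \frac{144638634267}{30028341463}$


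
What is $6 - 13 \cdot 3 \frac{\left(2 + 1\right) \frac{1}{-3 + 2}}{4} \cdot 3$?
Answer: $\frac{375}{4} \approx 93.75$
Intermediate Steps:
$6 - 13 \cdot 3 \frac{\left(2 + 1\right) \frac{1}{-3 + 2}}{4} \cdot 3 = 6 - 13 \cdot 3 \frac{3}{-1} \cdot \frac{1}{4} \cdot 3 = 6 - 13 \cdot 3 \cdot 3 \left(-1\right) \frac{1}{4} \cdot 3 = 6 - 13 \cdot 3 \left(\left(-3\right) \frac{1}{4}\right) 3 = 6 - 13 \cdot 3 \left(- \frac{3}{4}\right) 3 = 6 - 13 \left(\left(- \frac{9}{4}\right) 3\right) = 6 - - \frac{351}{4} = 6 + \frac{351}{4} = \frac{375}{4}$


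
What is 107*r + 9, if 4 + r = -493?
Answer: -53170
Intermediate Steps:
r = -497 (r = -4 - 493 = -497)
107*r + 9 = 107*(-497) + 9 = -53179 + 9 = -53170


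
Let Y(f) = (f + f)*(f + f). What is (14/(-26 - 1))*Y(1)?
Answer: -56/27 ≈ -2.0741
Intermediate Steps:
Y(f) = 4*f² (Y(f) = (2*f)*(2*f) = 4*f²)
(14/(-26 - 1))*Y(1) = (14/(-26 - 1))*(4*1²) = (14/(-27))*(4*1) = -1/27*14*4 = -14/27*4 = -56/27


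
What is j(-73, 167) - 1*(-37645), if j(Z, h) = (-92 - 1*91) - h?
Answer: 37295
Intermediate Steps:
j(Z, h) = -183 - h (j(Z, h) = (-92 - 91) - h = -183 - h)
j(-73, 167) - 1*(-37645) = (-183 - 1*167) - 1*(-37645) = (-183 - 167) + 37645 = -350 + 37645 = 37295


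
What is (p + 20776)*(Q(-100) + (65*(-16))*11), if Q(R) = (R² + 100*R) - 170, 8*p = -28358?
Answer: -400109625/2 ≈ -2.0005e+8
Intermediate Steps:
p = -14179/4 (p = (⅛)*(-28358) = -14179/4 ≈ -3544.8)
Q(R) = -170 + R² + 100*R
(p + 20776)*(Q(-100) + (65*(-16))*11) = (-14179/4 + 20776)*((-170 + (-100)² + 100*(-100)) + (65*(-16))*11) = 68925*((-170 + 10000 - 10000) - 1040*11)/4 = 68925*(-170 - 11440)/4 = (68925/4)*(-11610) = -400109625/2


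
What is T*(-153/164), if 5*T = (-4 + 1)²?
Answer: -1377/820 ≈ -1.6793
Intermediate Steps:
T = 9/5 (T = (-4 + 1)²/5 = (⅕)*(-3)² = (⅕)*9 = 9/5 ≈ 1.8000)
T*(-153/164) = 9*(-153/164)/5 = 9*(-153*1/164)/5 = (9/5)*(-153/164) = -1377/820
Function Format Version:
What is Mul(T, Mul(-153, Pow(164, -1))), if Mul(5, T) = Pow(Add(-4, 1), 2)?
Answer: Rational(-1377, 820) ≈ -1.6793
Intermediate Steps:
T = Rational(9, 5) (T = Mul(Rational(1, 5), Pow(Add(-4, 1), 2)) = Mul(Rational(1, 5), Pow(-3, 2)) = Mul(Rational(1, 5), 9) = Rational(9, 5) ≈ 1.8000)
Mul(T, Mul(-153, Pow(164, -1))) = Mul(Rational(9, 5), Mul(-153, Pow(164, -1))) = Mul(Rational(9, 5), Mul(-153, Rational(1, 164))) = Mul(Rational(9, 5), Rational(-153, 164)) = Rational(-1377, 820)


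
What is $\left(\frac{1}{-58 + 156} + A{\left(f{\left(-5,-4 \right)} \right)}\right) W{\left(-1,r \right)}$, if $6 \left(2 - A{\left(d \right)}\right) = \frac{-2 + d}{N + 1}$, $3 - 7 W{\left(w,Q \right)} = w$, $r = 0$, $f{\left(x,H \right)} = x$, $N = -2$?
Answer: $\frac{496}{1029} \approx 0.48202$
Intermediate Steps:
$W{\left(w,Q \right)} = \frac{3}{7} - \frac{w}{7}$
$A{\left(d \right)} = \frac{5}{3} + \frac{d}{6}$ ($A{\left(d \right)} = 2 - \frac{\left(-2 + d\right) \frac{1}{-2 + 1}}{6} = 2 - \frac{\left(-2 + d\right) \frac{1}{-1}}{6} = 2 - \frac{\left(-2 + d\right) \left(-1\right)}{6} = 2 - \frac{2 - d}{6} = 2 + \left(- \frac{1}{3} + \frac{d}{6}\right) = \frac{5}{3} + \frac{d}{6}$)
$\left(\frac{1}{-58 + 156} + A{\left(f{\left(-5,-4 \right)} \right)}\right) W{\left(-1,r \right)} = \left(\frac{1}{-58 + 156} + \left(\frac{5}{3} + \frac{1}{6} \left(-5\right)\right)\right) \left(\frac{3}{7} - - \frac{1}{7}\right) = \left(\frac{1}{98} + \left(\frac{5}{3} - \frac{5}{6}\right)\right) \left(\frac{3}{7} + \frac{1}{7}\right) = \left(\frac{1}{98} + \frac{5}{6}\right) \frac{4}{7} = \frac{124}{147} \cdot \frac{4}{7} = \frac{496}{1029}$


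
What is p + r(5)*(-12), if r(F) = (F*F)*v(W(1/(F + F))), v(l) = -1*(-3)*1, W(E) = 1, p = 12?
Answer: -888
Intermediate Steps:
v(l) = 3 (v(l) = 3*1 = 3)
r(F) = 3*F² (r(F) = (F*F)*3 = F²*3 = 3*F²)
p + r(5)*(-12) = 12 + (3*5²)*(-12) = 12 + (3*25)*(-12) = 12 + 75*(-12) = 12 - 900 = -888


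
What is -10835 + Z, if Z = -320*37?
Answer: -22675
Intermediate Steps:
Z = -11840
-10835 + Z = -10835 - 11840 = -22675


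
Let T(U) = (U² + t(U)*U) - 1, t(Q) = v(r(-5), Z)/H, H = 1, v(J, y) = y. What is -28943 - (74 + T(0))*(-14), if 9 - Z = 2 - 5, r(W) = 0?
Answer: -27921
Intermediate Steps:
Z = 12 (Z = 9 - (2 - 5) = 9 - 1*(-3) = 9 + 3 = 12)
t(Q) = 12 (t(Q) = 12/1 = 12*1 = 12)
T(U) = -1 + U² + 12*U (T(U) = (U² + 12*U) - 1 = -1 + U² + 12*U)
-28943 - (74 + T(0))*(-14) = -28943 - (74 + (-1 + 0² + 12*0))*(-14) = -28943 - (74 + (-1 + 0 + 0))*(-14) = -28943 - (74 - 1)*(-14) = -28943 - 73*(-14) = -28943 - 1*(-1022) = -28943 + 1022 = -27921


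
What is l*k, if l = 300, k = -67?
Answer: -20100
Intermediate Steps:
l*k = 300*(-67) = -20100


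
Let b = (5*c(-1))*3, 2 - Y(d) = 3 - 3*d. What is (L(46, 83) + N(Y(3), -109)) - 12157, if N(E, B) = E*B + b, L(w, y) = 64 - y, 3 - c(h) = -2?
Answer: -12973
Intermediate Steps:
Y(d) = -1 + 3*d (Y(d) = 2 - (3 - 3*d) = 2 + (-3 + 3*d) = -1 + 3*d)
c(h) = 5 (c(h) = 3 - 1*(-2) = 3 + 2 = 5)
b = 75 (b = (5*5)*3 = 25*3 = 75)
N(E, B) = 75 + B*E (N(E, B) = E*B + 75 = B*E + 75 = 75 + B*E)
(L(46, 83) + N(Y(3), -109)) - 12157 = ((64 - 1*83) + (75 - 109*(-1 + 3*3))) - 12157 = ((64 - 83) + (75 - 109*(-1 + 9))) - 12157 = (-19 + (75 - 109*8)) - 12157 = (-19 + (75 - 872)) - 12157 = (-19 - 797) - 12157 = -816 - 12157 = -12973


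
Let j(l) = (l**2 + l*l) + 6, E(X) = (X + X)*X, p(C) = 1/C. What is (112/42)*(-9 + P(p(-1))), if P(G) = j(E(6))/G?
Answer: -27688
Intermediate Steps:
p(C) = 1/C
E(X) = 2*X**2 (E(X) = (2*X)*X = 2*X**2)
j(l) = 6 + 2*l**2 (j(l) = (l**2 + l**2) + 6 = 2*l**2 + 6 = 6 + 2*l**2)
P(G) = 10374/G (P(G) = (6 + 2*(2*6**2)**2)/G = (6 + 2*(2*36)**2)/G = (6 + 2*72**2)/G = (6 + 2*5184)/G = (6 + 10368)/G = 10374/G)
(112/42)*(-9 + P(p(-1))) = (112/42)*(-9 + 10374/(1/(-1))) = (112*(1/42))*(-9 + 10374/(-1)) = 8*(-9 + 10374*(-1))/3 = 8*(-9 - 10374)/3 = (8/3)*(-10383) = -27688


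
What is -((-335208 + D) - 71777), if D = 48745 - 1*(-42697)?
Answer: 315543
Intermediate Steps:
D = 91442 (D = 48745 + 42697 = 91442)
-((-335208 + D) - 71777) = -((-335208 + 91442) - 71777) = -(-243766 - 71777) = -1*(-315543) = 315543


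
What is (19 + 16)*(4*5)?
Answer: 700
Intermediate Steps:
(19 + 16)*(4*5) = 35*20 = 700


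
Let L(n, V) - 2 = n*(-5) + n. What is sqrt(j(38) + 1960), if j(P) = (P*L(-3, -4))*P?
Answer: 12*sqrt(154) ≈ 148.92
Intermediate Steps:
L(n, V) = 2 - 4*n (L(n, V) = 2 + (n*(-5) + n) = 2 + (-5*n + n) = 2 - 4*n)
j(P) = 14*P**2 (j(P) = (P*(2 - 4*(-3)))*P = (P*(2 + 12))*P = (P*14)*P = (14*P)*P = 14*P**2)
sqrt(j(38) + 1960) = sqrt(14*38**2 + 1960) = sqrt(14*1444 + 1960) = sqrt(20216 + 1960) = sqrt(22176) = 12*sqrt(154)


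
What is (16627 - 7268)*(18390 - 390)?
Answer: 168462000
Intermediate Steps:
(16627 - 7268)*(18390 - 390) = 9359*18000 = 168462000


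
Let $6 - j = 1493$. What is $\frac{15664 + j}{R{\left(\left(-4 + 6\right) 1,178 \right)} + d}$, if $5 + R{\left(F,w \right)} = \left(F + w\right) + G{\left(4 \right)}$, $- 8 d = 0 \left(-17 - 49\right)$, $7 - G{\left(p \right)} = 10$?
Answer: $\frac{14177}{172} \approx 82.424$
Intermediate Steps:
$j = -1487$ ($j = 6 - 1493 = -1487$)
$G{\left(p \right)} = -3$ ($G{\left(p \right)} = 7 - 10 = -3$)
$d = 0$ ($d = - \frac{0 \left(-17 - 49\right)}{8} = - \frac{0 \left(-66\right)}{8} = \left(- \frac{1}{8}\right) 0 = 0$)
$R{\left(F,w \right)} = -8 + F + w$ ($R{\left(F,w \right)} = -5 - \left(3 - F - w\right) = -5 + \left(-3 + F + w\right) = -8 + F + w$)
$\frac{15664 + j}{R{\left(\left(-4 + 6\right) 1,178 \right)} + d} = \frac{15664 - 1487}{\left(-8 + \left(-4 + 6\right) 1 + 178\right) + 0} = \frac{14177}{\left(-8 + 2 \cdot 1 + 178\right) + 0} = \frac{14177}{\left(-8 + 2 + 178\right) + 0} = \frac{14177}{172 + 0} = \frac{14177}{172}$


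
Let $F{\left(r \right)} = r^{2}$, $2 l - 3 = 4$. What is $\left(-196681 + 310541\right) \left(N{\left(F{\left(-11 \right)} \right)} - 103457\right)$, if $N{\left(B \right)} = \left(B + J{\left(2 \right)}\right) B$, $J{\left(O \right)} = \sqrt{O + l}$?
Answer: $-10112589760 + 6888530 \sqrt{22} \approx -1.008 \cdot 10^{10}$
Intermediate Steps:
$l = \frac{7}{2}$ ($l = \frac{3}{2} + \frac{1}{2} \cdot 4 = \frac{3}{2} + 2 = \frac{7}{2} \approx 3.5$)
$J{\left(O \right)} = \sqrt{\frac{7}{2} + O}$ ($J{\left(O \right)} = \sqrt{O + \frac{7}{2}} = \sqrt{\frac{7}{2} + O}$)
$N{\left(B \right)} = B \left(B + \frac{\sqrt{22}}{2}\right)$ ($N{\left(B \right)} = \left(B + \frac{\sqrt{14 + 4 \cdot 2}}{2}\right) B = \left(B + \frac{\sqrt{14 + 8}}{2}\right) B = \left(B + \frac{\sqrt{22}}{2}\right) B = B \left(B + \frac{\sqrt{22}}{2}\right)$)
$\left(-196681 + 310541\right) \left(N{\left(F{\left(-11 \right)} \right)} - 103457\right) = \left(-196681 + 310541\right) \left(\frac{\left(-11\right)^{2} \left(\sqrt{22} + 2 \left(-11\right)^{2}\right)}{2} - 103457\right) = 113860 \left(\frac{1}{2} \cdot 121 \left(\sqrt{22} + 2 \cdot 121\right) - 103457\right) = 113860 \left(\frac{1}{2} \cdot 121 \left(\sqrt{22} + 242\right) - 103457\right) = 113860 \left(\frac{1}{2} \cdot 121 \left(242 + \sqrt{22}\right) - 103457\right) = 113860 \left(\left(14641 + \frac{121 \sqrt{22}}{2}\right) - 103457\right) = 113860 \left(-88816 + \frac{121 \sqrt{22}}{2}\right) = -10112589760 + 6888530 \sqrt{22}$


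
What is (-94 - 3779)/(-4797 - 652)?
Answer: 3873/5449 ≈ 0.71077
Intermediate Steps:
(-94 - 3779)/(-4797 - 652) = -3873/(-5449) = -3873*(-1/5449) = 3873/5449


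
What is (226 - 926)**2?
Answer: 490000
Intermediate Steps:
(226 - 926)**2 = (-700)**2 = 490000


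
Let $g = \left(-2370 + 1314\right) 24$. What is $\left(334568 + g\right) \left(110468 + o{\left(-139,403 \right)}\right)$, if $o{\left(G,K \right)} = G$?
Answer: $34116374696$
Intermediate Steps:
$g = -25344$ ($g = \left(-1056\right) 24 = -25344$)
$\left(334568 + g\right) \left(110468 + o{\left(-139,403 \right)}\right) = \left(334568 - 25344\right) \left(110468 - 139\right) = 309224 \cdot 110329 = 34116374696$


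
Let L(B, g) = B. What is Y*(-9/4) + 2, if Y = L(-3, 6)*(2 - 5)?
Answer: -73/4 ≈ -18.250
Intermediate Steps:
Y = 9 (Y = -3*(2 - 5) = -3*(-3) = 9)
Y*(-9/4) + 2 = 9*(-9/4) + 2 = -81/4 + 2 = -73/4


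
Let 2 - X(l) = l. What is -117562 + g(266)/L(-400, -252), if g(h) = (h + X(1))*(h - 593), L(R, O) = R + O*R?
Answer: -11803312109/100400 ≈ -1.1756e+5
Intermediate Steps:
X(l) = 2 - l
g(h) = (1 + h)*(-593 + h) (g(h) = (h + (2 - 1*1))*(h - 593) = (h + (2 - 1))*(-593 + h) = (h + 1)*(-593 + h) = (1 + h)*(-593 + h))
-117562 + g(266)/L(-400, -252) = -117562 + (-593 + 266² - 592*266)/((-400*(1 - 252))) = -117562 + (-593 + 70756 - 157472)/((-400*(-251))) = -117562 - 87309/100400 = -11803312109/100400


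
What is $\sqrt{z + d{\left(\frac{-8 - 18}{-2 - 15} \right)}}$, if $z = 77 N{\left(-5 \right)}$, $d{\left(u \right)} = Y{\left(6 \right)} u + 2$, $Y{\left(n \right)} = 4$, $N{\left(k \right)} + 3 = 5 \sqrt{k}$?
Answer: $\frac{\sqrt{-64413 + 111265 i \sqrt{5}}}{17} \approx 18.254 + 23.581 i$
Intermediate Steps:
$N{\left(k \right)} = -3 + 5 \sqrt{k}$
$d{\left(u \right)} = 2 + 4 u$ ($d{\left(u \right)} = 4 u + 2 = 2 + 4 u$)
$z = -231 + 385 i \sqrt{5}$ ($z = 77 \left(-3 + 5 \sqrt{-5}\right) = 77 \left(-3 + 5 i \sqrt{5}\right) = -231 + 385 i \sqrt{5} \approx -231.0 + 860.89 i$)
$\sqrt{z + d{\left(\frac{-8 - 18}{-2 - 15} \right)}} = \sqrt{\left(-231 + 385 i \sqrt{5}\right) + \left(2 + 4 \frac{-8 - 18}{-2 - 15}\right)} = \sqrt{\left(-231 + 385 i \sqrt{5}\right) + \left(2 + 4 \left(- \frac{26}{-17}\right)\right)} = \sqrt{\left(-231 + 385 i \sqrt{5}\right) + \left(2 + 4 \left(\left(-26\right) \left(- \frac{1}{17}\right)\right)\right)} = \sqrt{\left(-231 + 385 i \sqrt{5}\right) + \left(2 + 4 \cdot \frac{26}{17}\right)} = \sqrt{\left(-231 + 385 i \sqrt{5}\right) + \left(2 + \frac{104}{17}\right)} = \sqrt{\left(-231 + 385 i \sqrt{5}\right) + \frac{138}{17}} = \sqrt{- \frac{3789}{17} + 385 i \sqrt{5}}$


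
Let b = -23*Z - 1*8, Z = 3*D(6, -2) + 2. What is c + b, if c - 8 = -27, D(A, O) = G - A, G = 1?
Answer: 272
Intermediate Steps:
D(A, O) = 1 - A
Z = -13 (Z = 3*(1 - 1*6) + 2 = 3*(1 - 6) + 2 = 3*(-5) + 2 = -15 + 2 = -13)
c = -19 (c = 8 - 27 = -19)
b = 291 (b = -23*(-13) - 1*8 = 299 - 8 = 291)
c + b = -19 + 291 = 272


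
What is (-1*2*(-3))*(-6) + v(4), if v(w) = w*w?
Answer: -20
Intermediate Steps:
v(w) = w²
(-1*2*(-3))*(-6) + v(4) = (-1*2*(-3))*(-6) + 4² = -2*(-3)*(-6) + 16 = 6*(-6) + 16 = -36 + 16 = -20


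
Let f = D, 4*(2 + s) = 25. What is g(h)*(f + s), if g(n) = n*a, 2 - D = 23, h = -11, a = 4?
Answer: 737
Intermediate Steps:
D = -21 (D = 2 - 1*23 = 2 - 23 = -21)
s = 17/4 (s = -2 + (¼)*25 = -2 + 25/4 = 17/4 ≈ 4.2500)
f = -21
g(n) = 4*n (g(n) = n*4 = 4*n)
g(h)*(f + s) = (4*(-11))*(-21 + 17/4) = -44*(-67/4) = 737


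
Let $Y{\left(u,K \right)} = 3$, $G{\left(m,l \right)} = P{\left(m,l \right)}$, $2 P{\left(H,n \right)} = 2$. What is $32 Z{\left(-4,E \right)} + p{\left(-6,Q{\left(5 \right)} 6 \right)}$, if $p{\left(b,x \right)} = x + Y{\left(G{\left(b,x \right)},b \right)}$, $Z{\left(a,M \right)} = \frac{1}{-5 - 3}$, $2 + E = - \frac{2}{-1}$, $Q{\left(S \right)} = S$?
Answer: $29$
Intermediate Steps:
$P{\left(H,n \right)} = 1$ ($P{\left(H,n \right)} = \frac{1}{2} \cdot 2 = 1$)
$G{\left(m,l \right)} = 1$
$E = 0$ ($E = -2 - \frac{2}{-1} = -2 - -2 = -2 + 2 = 0$)
$Z{\left(a,M \right)} = - \frac{1}{8}$ ($Z{\left(a,M \right)} = \frac{1}{-8} = - \frac{1}{8}$)
$p{\left(b,x \right)} = 3 + x$ ($p{\left(b,x \right)} = x + 3 = 3 + x$)
$32 Z{\left(-4,E \right)} + p{\left(-6,Q{\left(5 \right)} 6 \right)} = 32 \left(- \frac{1}{8}\right) + \left(3 + 5 \cdot 6\right) = -4 + \left(3 + 30\right) = -4 + 33 = 29$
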